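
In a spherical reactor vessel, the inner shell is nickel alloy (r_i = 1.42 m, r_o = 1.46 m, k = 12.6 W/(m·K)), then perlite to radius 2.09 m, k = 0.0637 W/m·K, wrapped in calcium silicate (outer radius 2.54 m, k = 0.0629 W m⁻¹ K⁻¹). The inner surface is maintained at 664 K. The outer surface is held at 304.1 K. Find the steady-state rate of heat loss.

Resistance network (inner→outer):
  R_nickel alloy = (1/1.42 − 1/1.46)/(4πk) = 0.01929/(4π·12.6) = 1.219×10^-4 K/W
  R_perlite = (1/1.46 − 1/2.09)/(4πk) = 0.2065/(4π·0.0637) = 0.2579 K/W
  R_calcium silicate = (1/2.09 − 1/2.54)/(4πk) = 0.08477/(4π·0.0629) = 0.1072 K/W
ΣR = 1.219×10^-4 + 0.2579 + 0.1072 = 0.3652 K/W
Q = ΔT/ΣR = (664 K − 304.1 K)/0.3652 = 985 W

Q = 985 W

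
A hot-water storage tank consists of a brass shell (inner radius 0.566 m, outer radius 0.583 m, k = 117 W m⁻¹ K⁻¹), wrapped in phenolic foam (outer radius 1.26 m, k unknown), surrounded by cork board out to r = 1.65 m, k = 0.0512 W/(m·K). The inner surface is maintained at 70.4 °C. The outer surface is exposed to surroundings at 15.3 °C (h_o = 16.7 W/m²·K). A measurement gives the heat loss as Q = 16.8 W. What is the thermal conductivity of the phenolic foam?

k = 0.0246 W/m·K

ΣR = ΔT/Q = |70.4 − 15.3|/16.8 = 3.280 K/W
Known resistances:
  R_brass = (1/0.566 − 1/0.583)/(4πk) = 0.05152/(4π·117) = 3.504×10^-5 K/W
  R_cork board = (1/1.26 − 1/1.65)/(4πk) = 0.1876/(4π·0.0512) = 0.2916 K/W
  R_conv,out = 1/(4πr²h) = 1/(4π·1.65²·16.7) = 0.001750 K/W
R_phenolic foam = ΣR − ΣR_known = 3.280 − 0.2934 = 2.987 K/W
(1/r₁−1/r₂)/(4πk) = 2.987 ⇒ k = 0.9216/(4π·2.987) = 0.0246 W/m·K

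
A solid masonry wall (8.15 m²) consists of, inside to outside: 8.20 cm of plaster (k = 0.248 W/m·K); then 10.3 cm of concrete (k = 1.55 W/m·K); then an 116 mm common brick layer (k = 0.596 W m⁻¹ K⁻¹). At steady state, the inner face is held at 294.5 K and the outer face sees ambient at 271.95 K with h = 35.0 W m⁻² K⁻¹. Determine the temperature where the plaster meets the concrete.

Resistance network (inner→outer):
  R_plaster = L/(kA) = 0.0820/(0.248·8.15) = 0.04057 K/W
  R_concrete = L/(kA) = 0.103/(1.55·8.15) = 0.008154 K/W
  R_common brick = L/(kA) = 0.116/(0.596·8.15) = 0.02388 K/W
  R_conv,out = 1/(hA) = 1/(35.0·8.15) = 0.003506 K/W
ΣR = 0.04057 + 0.008154 + 0.02388 + 0.003506 = 0.07611 K/W
Q = ΔT/ΣR = (294.5 K − 271.95 K)/0.07611 = 296.3 W
From the inner boundary to the plaster/concrete interface, ΣR_partial = 0.04057 K/W.
T_interface = T_in − Q·ΣR_partial = 294.5 K − (296.3)(0.04057) = 282.48 K

T = 282.48 K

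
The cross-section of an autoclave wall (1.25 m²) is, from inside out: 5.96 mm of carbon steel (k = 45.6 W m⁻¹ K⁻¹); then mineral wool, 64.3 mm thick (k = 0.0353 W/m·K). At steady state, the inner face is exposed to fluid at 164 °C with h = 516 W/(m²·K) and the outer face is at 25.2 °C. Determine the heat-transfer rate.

Series thermal resistances, inner to outer:
  R_conv,in = 1/(hA) = 1/(516·1.25) = 0.001550 K/W
  R_carbon steel = L/(kA) = 0.00596/(45.6·1.25) = 1.046×10^-4 K/W
  R_mineral wool = L/(kA) = 0.0643/(0.0353·1.25) = 1.457 K/W
ΣR = 0.001550 + 1.046×10^-4 + 1.457 = 1.459 K/W
Q = ΔT/ΣR = (164 °C − 25.2 °C)/1.459 = 95.1 W

Q = 95.1 W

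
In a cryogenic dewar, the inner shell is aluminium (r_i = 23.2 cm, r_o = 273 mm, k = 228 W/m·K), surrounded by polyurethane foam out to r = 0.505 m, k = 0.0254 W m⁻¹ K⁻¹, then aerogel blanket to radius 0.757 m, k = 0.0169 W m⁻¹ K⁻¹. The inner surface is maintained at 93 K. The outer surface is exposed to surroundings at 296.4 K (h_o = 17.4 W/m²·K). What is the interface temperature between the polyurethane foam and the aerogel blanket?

Resistance network (inner→outer):
  R_aluminium = (1/0.232 − 1/0.273)/(4πk) = 0.6473/(4π·228) = 2.259×10^-4 K/W
  R_polyurethane foam = (1/0.273 − 1/0.505)/(4πk) = 1.683/(4π·0.0254) = 5.272 K/W
  R_aerogel blanket = (1/0.505 − 1/0.757)/(4πk) = 0.6592/(4π·0.0169) = 3.104 K/W
  R_conv,out = 1/(4πr²h) = 1/(4π·0.757²·17.4) = 0.007981 K/W
ΣR = 2.259×10^-4 + 5.272 + 3.104 + 0.007981 = 8.384 K/W
Q = ΔT/ΣR = (93 K − 296.4 K)/8.384 = -24.26 W
From the inner boundary to the polyurethane foam/aerogel blanket interface, ΣR_partial = 5.272 K/W.
T_interface = T_in − Q·ΣR_partial = 93 K − (-24.26)(5.272) = 220.9 K

T = 220.9 K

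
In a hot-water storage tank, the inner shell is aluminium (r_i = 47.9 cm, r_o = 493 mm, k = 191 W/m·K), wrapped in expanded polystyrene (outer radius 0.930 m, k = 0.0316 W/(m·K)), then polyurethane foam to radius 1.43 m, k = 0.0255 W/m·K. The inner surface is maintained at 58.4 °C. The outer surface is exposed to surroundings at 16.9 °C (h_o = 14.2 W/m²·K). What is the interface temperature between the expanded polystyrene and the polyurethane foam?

T = 30.5 °C

Series thermal resistances, inner to outer:
  R_aluminium = (1/0.479 − 1/0.493)/(4πk) = 0.05929/(4π·191) = 2.470×10^-5 K/W
  R_expanded polystyrene = (1/0.493 − 1/0.930)/(4πk) = 0.9531/(4π·0.0316) = 2.400 K/W
  R_polyurethane foam = (1/0.930 − 1/1.43)/(4πk) = 0.3760/(4π·0.0255) = 1.173 K/W
  R_conv,out = 1/(4πr²h) = 1/(4π·1.43²·14.2) = 0.002740 K/W
ΣR = 2.470×10^-5 + 2.400 + 1.173 + 0.002740 = 3.576 K/W
Q = ΔT/ΣR = (58.4 °C − 16.9 °C)/3.576 = 11.61 W
From the inner boundary to the expanded polystyrene/polyurethane foam interface, ΣR_partial = 2.400 K/W.
T_interface = T_in − Q·ΣR_partial = 58.4 °C − (11.61)(2.400) = 30.5 °C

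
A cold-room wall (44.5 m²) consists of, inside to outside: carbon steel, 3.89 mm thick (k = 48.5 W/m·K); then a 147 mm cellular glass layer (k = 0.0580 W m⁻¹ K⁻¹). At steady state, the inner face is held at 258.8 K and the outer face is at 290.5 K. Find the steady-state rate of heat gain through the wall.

Treat each layer as a resistance in series:
  R_carbon steel = L/(kA) = 0.00389/(48.5·44.5) = 1.802×10^-6 K/W
  R_cellular glass = L/(kA) = 0.147/(0.0580·44.5) = 0.05695 K/W
ΣR = 1.802×10^-6 + 0.05695 = 0.05695 K/W
Q = ΔT/ΣR = (258.8 K − 290.5 K)/0.05695 = -557 W
(Negative Q ⇒ heat flows inward; heat gain = 557 W.)

Q = 557 W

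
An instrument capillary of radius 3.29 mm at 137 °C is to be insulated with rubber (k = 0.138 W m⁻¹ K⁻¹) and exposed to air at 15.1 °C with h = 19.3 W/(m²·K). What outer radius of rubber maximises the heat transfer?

For a cylinder, r_cr = k_ins/h = 0.138/19.3 = 0.00715 m = 0.715 cm

r_cr = 0.715 cm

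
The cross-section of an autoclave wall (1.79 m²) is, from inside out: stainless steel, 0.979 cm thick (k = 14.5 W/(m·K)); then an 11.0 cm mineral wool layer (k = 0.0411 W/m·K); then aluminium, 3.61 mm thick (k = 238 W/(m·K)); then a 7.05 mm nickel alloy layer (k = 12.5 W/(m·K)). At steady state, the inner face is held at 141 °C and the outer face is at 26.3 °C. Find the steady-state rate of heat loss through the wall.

Resistance network (inner→outer):
  R_stainless steel = L/(kA) = 0.00979/(14.5·1.79) = 3.772×10^-4 K/W
  R_mineral wool = L/(kA) = 0.110/(0.0411·1.79) = 1.495 K/W
  R_aluminium = L/(kA) = 0.00361/(238·1.79) = 8.474×10^-6 K/W
  R_nickel alloy = L/(kA) = 0.00705/(12.5·1.79) = 3.151×10^-4 K/W
ΣR = 3.772×10^-4 + 1.495 + 8.474×10^-6 + 3.151×10^-4 = 1.496 K/W
Q = ΔT/ΣR = (141 °C − 26.3 °C)/1.496 = 76.7 W

Q = 76.7 W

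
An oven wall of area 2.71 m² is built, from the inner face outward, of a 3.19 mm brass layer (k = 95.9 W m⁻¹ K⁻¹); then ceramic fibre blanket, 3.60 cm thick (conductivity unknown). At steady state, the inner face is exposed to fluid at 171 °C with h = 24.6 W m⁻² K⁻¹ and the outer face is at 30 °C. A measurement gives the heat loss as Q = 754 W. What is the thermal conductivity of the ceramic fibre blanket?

k = 0.0772 W/m·K

ΣR = ΔT/Q = |171 − 30|/754 = 0.1870 K/W
Known resistances:
  R_conv,in = 1/(hA) = 1/(24.6·2.71) = 0.01500 K/W
  R_brass = L/(kA) = 0.00319/(95.9·2.71) = 1.227×10^-5 K/W
R_ceramic fibre blanket = ΣR − ΣR_known = 0.1870 − 0.01501 = 0.1720 K/W
L/(kA) = 0.1720 ⇒ k = 0.0360/(0.1720·2.71) = 0.0772 W/m·K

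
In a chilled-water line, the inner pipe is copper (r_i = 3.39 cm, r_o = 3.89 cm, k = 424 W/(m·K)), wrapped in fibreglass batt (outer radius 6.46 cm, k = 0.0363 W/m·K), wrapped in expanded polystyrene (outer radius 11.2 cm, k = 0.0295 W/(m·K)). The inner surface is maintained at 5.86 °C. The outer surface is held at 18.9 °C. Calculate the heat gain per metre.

Treat each layer as a resistance in series:
  R'_copper = ln(0.0389/0.0339)/(2πk) = 0.1376/(2π·424) = 5.164×10^-5 m·K/W
  R'_fibreglass batt = ln(0.0646/0.0389)/(2πk) = 0.5072/(2π·0.0363) = 2.224 m·K/W
  R'_expanded polystyrene = ln(0.112/0.0646)/(2πk) = 0.5503/(2π·0.0295) = 2.969 m·K/W
ΣR = 5.164×10^-5 + 2.224 + 2.969 = 5.193 m·K/W
Q' = ΔT/ΣR = (5.86 °C − 18.9 °C)/5.193 = -2.51 W/m
(Negative Q' ⇒ heat flows inward; heat gain = 2.51 W/m.)

Q' = 2.51 W/m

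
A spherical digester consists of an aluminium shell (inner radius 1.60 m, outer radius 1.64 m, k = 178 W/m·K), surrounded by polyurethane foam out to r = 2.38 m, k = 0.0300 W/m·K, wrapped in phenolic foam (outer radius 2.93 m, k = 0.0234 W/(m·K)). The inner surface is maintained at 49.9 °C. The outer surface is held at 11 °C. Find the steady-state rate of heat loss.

Q = 50.4 W

Treat each layer as a resistance in series:
  R_aluminium = (1/1.60 − 1/1.64)/(4πk) = 0.01524/(4π·178) = 6.815×10^-6 K/W
  R_polyurethane foam = (1/1.64 − 1/2.38)/(4πk) = 0.1896/(4π·0.0300) = 0.5029 K/W
  R_phenolic foam = (1/2.38 − 1/2.93)/(4πk) = 0.07887/(4π·0.0234) = 0.2682 K/W
ΣR = 6.815×10^-6 + 0.5029 + 0.2682 = 0.7711 K/W
Q = ΔT/ΣR = (49.9 °C − 11 °C)/0.7711 = 50.4 W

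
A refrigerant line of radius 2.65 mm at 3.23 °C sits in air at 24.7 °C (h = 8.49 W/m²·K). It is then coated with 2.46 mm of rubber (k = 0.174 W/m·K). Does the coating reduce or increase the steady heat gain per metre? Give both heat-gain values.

increases: 3.04 → 5.03 W/m

Critical radius for a cylinder: r_cr = k/h = 0.0205 m = 2.05 cm.
Outer radius after coating: r₂ = 0.00265 + 0.00246 = 0.00511 m.
Since r₁ < r_cr and r₂ ≤ r_cr, the coating moves toward the maximum at r_cr — heat gain rises.
Bare: R = 1/(2πr₁h) = 7.074 m·K/W; Q = 21.47/7.074 = 3.04 W/m.
Coated: R = R_cond + R_conv = 4.269 m·K/W; Q = 21.47/4.269 = 5.03 W/m.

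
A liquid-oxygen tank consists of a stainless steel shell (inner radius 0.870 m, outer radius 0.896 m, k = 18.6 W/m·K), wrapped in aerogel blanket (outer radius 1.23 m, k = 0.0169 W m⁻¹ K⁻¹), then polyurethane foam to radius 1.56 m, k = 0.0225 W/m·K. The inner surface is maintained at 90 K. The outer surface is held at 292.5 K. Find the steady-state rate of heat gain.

Q = 99.5 W

Resistance network (inner→outer):
  R_stainless steel = (1/0.870 − 1/0.896)/(4πk) = 0.03335/(4π·18.6) = 1.427×10^-4 K/W
  R_aerogel blanket = (1/0.896 − 1/1.23)/(4πk) = 0.3031/(4π·0.0169) = 1.427 K/W
  R_polyurethane foam = (1/1.23 − 1/1.56)/(4πk) = 0.1720/(4π·0.0225) = 0.6083 K/W
ΣR = 1.427×10^-4 + 1.427 + 0.6083 = 2.035 K/W
Q = ΔT/ΣR = (90 K − 292.5 K)/2.035 = -99.5 W
(Negative Q ⇒ heat flows inward; heat gain = 99.5 W.)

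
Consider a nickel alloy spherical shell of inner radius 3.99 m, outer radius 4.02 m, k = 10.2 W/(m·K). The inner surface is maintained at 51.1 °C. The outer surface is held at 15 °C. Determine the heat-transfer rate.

Q = 4πk·ΔT/(1/r₁ − 1/r₂) = 4π × 10.2 × 36.1 / (1/3.99 − 1/4.02) = 2.47×10^6 W

Q = 2470 kW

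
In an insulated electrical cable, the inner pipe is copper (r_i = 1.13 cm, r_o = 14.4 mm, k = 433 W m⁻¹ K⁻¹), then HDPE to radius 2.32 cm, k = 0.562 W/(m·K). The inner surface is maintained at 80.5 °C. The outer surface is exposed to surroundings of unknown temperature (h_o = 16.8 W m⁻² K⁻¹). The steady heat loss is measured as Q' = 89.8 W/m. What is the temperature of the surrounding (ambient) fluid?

T_out = 31.7 °C

Series resistances:
  R'_copper = ln(0.0144/0.0113)/(2πk) = 0.2424/(2π·433) = 8.911×10^-5 m·K/W
  R'_HDPE = ln(0.0232/0.0144)/(2πk) = 0.4769/(2π·0.562) = 0.1351 m·K/W
  R'_conv,out = 1/(2πr h) = 1/(2π·0.0232·16.8) = 0.4083 m·K/W
ΣR = 0.5435 m·K/W
ΔT = Q'·ΣR = 89.8 × 0.5435 = 48.81 K
Heat flows outward, so T_out = T_in − ΔT = 80.5 − 48.81 = 31.7 °C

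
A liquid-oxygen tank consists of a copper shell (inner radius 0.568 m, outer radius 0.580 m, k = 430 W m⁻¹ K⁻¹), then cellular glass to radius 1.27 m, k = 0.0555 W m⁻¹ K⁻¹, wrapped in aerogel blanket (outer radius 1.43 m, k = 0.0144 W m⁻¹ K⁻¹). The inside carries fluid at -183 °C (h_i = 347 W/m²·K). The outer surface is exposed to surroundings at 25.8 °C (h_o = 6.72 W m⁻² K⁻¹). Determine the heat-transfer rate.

Resistance network (inner→outer):
  R_conv,in = 1/(4πr²h) = 1/(4π·0.568²·347) = 7.108×10^-4 K/W
  R_copper = (1/0.568 − 1/0.580)/(4πk) = 0.03643/(4π·430) = 6.741×10^-6 K/W
  R_cellular glass = (1/0.580 − 1/1.27)/(4πk) = 0.9367/(4π·0.0555) = 1.343 K/W
  R_aerogel blanket = (1/1.27 − 1/1.43)/(4πk) = 0.08810/(4π·0.0144) = 0.4869 K/W
  R_conv,out = 1/(4πr²h) = 1/(4π·1.43²·6.72) = 0.005791 K/W
ΣR = 7.108×10^-4 + 6.741×10^-6 + 1.343 + 0.4869 + 0.005791 = 1.836 K/W
Q = ΔT/ΣR = (-183 °C − 25.8 °C)/1.836 = -114 W
(Negative Q ⇒ heat flows inward; heat gain = 114 W.)

Q = 114 W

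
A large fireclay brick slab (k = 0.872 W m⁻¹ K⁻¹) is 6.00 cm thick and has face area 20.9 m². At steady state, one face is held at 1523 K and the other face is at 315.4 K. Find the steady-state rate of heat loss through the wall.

Q = 3.67×10^5 W

Q = kA·ΔT/L = 0.872 × 20.9 × |1523 K − 315.4 K| / 0.0600 = 3.67×10^5 W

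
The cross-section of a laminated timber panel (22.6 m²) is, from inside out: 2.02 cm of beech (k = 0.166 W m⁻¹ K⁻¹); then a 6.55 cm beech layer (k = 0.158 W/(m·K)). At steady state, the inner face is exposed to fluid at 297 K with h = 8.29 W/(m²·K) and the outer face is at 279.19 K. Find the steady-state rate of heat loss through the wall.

Treat each layer as a resistance in series:
  R_conv,in = 1/(hA) = 1/(8.29·22.6) = 0.005337 K/W
  R_beech = L/(kA) = 0.0202/(0.166·22.6) = 0.005384 K/W
  R_beech = L/(kA) = 0.0655/(0.158·22.6) = 0.01834 K/W
ΣR = 0.005337 + 0.005384 + 0.01834 = 0.02906 K/W
Q = ΔT/ΣR = (297 K − 279.19 K)/0.02906 = 613 W

Q = 613 W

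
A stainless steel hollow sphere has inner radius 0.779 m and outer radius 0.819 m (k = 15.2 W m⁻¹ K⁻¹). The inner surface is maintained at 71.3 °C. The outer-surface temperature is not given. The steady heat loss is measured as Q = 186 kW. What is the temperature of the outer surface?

T_out = 10.2 °C

Sum the resistances:
  R_stainless steel = (1/0.779 − 1/0.819)/(4πk) = 0.06270/(4π·15.2) = 3.282×10^-4 K/W
ΣR = 3.282×10^-4 K/W
ΔT = Q·ΣR = 1.86×10^5 × 3.282×10^-4 = 61.05 K
Heat flows outward, so T_out = T_in − ΔT = 71.3 − 61.05 = 10.2 °C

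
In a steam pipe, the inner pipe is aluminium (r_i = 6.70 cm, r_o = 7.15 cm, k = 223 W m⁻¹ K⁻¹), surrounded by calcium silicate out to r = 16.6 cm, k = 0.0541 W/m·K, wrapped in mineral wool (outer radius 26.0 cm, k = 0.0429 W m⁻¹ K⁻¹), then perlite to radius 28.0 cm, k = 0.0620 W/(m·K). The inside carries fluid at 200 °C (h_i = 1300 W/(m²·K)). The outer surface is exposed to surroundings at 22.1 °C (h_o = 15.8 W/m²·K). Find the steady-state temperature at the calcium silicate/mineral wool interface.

T = 99.1 °C

Series thermal resistances, inner to outer:
  R'_conv,in = 1/(2πr h) = 1/(2π·0.0670·1300) = 0.001827 m·K/W
  R'_aluminium = ln(0.0715/0.0670)/(2πk) = 0.06500/(2π·223) = 4.639×10^-5 m·K/W
  R'_calcium silicate = ln(0.166/0.0715)/(2πk) = 0.8423/(2π·0.0541) = 2.478 m·K/W
  R'_mineral wool = ln(0.260/0.166)/(2πk) = 0.4487/(2π·0.0429) = 1.665 m·K/W
  R'_perlite = ln(0.280/0.260)/(2πk) = 0.07411/(2π·0.0620) = 0.1902 m·K/W
  R'_conv,out = 1/(2πr h) = 1/(2π·0.280·15.8) = 0.03598 m·K/W
ΣR = 0.001827 + 4.639×10^-5 + 2.478 + 1.665 + 0.1902 + 0.03598 = 4.371 m·K/W
Q' = ΔT/ΣR = (200 °C − 22.1 °C)/4.371 = 40.70 W/m
From the inner boundary to the calcium silicate/mineral wool interface, ΣR_partial = 2.480 m·K/W.
T_interface = T_in − Q'·ΣR_partial = 200 °C − (40.70)(2.480) = 99.1 °C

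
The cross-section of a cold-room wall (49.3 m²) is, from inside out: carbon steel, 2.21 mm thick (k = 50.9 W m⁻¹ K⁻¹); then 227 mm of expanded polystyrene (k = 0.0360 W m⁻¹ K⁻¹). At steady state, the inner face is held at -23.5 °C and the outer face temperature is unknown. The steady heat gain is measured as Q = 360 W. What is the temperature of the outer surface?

Series resistances:
  R_carbon steel = L/(kA) = 0.00221/(50.9·49.3) = 8.807×10^-7 K/W
  R_expanded polystyrene = L/(kA) = 0.227/(0.0360·49.3) = 0.1279 K/W
ΣR = 0.1279 K/W
ΔT = Q·ΣR = 360 × 0.1279 = 46.04 K
Heat flows inward, so T_out = T_in + ΔT = -23.5 + 46.04 = 22.5 °C

T_out = 22.5 °C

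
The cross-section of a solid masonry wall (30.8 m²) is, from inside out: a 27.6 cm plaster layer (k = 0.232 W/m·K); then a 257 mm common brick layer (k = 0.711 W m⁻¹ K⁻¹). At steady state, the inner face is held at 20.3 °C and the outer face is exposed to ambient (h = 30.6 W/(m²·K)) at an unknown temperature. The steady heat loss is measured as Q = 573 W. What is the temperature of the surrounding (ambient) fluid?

Sum the resistances:
  R_plaster = L/(kA) = 0.276/(0.232·30.8) = 0.03863 K/W
  R_common brick = L/(kA) = 0.257/(0.711·30.8) = 0.01174 K/W
  R_conv,out = 1/(hA) = 1/(30.6·30.8) = 0.001061 K/W
ΣR = 0.05142 K/W
ΔT = Q·ΣR = 573 × 0.05142 = 29.46 K
Heat flows outward, so T_out = T_in − ΔT = 20.3 − 29.46 = -9.16 °C

T_out = -9.16 °C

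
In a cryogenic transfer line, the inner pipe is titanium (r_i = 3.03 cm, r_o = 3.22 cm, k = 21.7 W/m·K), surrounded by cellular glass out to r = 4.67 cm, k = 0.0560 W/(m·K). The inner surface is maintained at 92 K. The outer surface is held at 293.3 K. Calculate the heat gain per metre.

Series thermal resistances, inner to outer:
  R'_titanium = ln(0.0322/0.0303)/(2πk) = 0.06082/(2π·21.7) = 4.461×10^-4 m·K/W
  R'_cellular glass = ln(0.0467/0.0322)/(2πk) = 0.3718/(2π·0.0560) = 1.057 m·K/W
ΣR = 4.461×10^-4 + 1.057 = 1.057 m·K/W
Q' = ΔT/ΣR = (92 K − 293.3 K)/1.057 = -190 W/m
(Negative Q' ⇒ heat flows inward; heat gain = 190 W/m.)

Q' = 190 W/m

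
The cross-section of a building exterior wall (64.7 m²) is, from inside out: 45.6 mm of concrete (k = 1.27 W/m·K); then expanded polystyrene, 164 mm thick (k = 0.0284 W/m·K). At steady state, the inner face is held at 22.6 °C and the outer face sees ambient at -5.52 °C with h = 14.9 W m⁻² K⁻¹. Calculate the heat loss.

Q = 310 W

Treat each layer as a resistance in series:
  R_concrete = L/(kA) = 0.0456/(1.27·64.7) = 5.550×10^-4 K/W
  R_expanded polystyrene = L/(kA) = 0.164/(0.0284·64.7) = 0.08925 K/W
  R_conv,out = 1/(hA) = 1/(14.9·64.7) = 0.001037 K/W
ΣR = 5.550×10^-4 + 0.08925 + 0.001037 = 0.09084 K/W
Q = ΔT/ΣR = (22.6 °C − -5.52 °C)/0.09084 = 310 W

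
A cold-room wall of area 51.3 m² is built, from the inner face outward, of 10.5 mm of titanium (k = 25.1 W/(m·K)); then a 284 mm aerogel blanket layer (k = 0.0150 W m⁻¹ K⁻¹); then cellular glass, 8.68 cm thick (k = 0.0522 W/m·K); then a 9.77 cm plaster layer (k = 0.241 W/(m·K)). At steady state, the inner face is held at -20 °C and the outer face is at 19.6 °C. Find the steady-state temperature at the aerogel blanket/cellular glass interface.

T = 15.7 °C

Series thermal resistances, inner to outer:
  R_titanium = L/(kA) = 0.0105/(25.1·51.3) = 8.155×10^-6 K/W
  R_aerogel blanket = L/(kA) = 0.284/(0.0150·51.3) = 0.3691 K/W
  R_cellular glass = L/(kA) = 0.0868/(0.0522·51.3) = 0.03241 K/W
  R_plaster = L/(kA) = 0.0977/(0.241·51.3) = 0.007902 K/W
ΣR = 8.155×10^-6 + 0.3691 + 0.03241 + 0.007902 = 0.4094 K/W
Q = ΔT/ΣR = (-20 °C − 19.6 °C)/0.4094 = -96.73 W
From the inner boundary to the aerogel blanket/cellular glass interface, ΣR_partial = 0.3691 K/W.
T_interface = T_in − Q·ΣR_partial = -20 °C − (-96.73)(0.3691) = 15.7 °C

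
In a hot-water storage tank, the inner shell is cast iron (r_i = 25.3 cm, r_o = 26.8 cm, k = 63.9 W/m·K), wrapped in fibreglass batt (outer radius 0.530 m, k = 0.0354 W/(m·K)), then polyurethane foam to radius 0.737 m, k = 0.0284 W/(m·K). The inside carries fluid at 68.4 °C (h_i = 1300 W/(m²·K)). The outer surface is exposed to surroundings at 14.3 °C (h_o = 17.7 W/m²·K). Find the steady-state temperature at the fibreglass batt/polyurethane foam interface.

Series thermal resistances, inner to outer:
  R_conv,in = 1/(4πr²h) = 1/(4π·0.253²·1300) = 9.563×10^-4 K/W
  R_cast iron = (1/0.253 − 1/0.268)/(4πk) = 0.2212/(4π·63.9) = 2.755×10^-4 K/W
  R_fibreglass batt = (1/0.268 − 1/0.530)/(4πk) = 1.845/(4π·0.0354) = 4.146 K/W
  R_polyurethane foam = (1/0.530 − 1/0.737)/(4πk) = 0.5299/(4π·0.0284) = 1.485 K/W
  R_conv,out = 1/(4πr²h) = 1/(4π·0.737²·17.7) = 0.008277 K/W
ΣR = 9.563×10^-4 + 2.755×10^-4 + 4.146 + 1.485 + 0.008277 = 5.641 K/W
Q = ΔT/ΣR = (68.4 °C − 14.3 °C)/5.641 = 9.590 W
From the inner boundary to the fibreglass batt/polyurethane foam interface, ΣR_partial = 4.147 K/W.
T_interface = T_in − Q·ΣR_partial = 68.4 °C − (9.590)(4.147) = 28.6 °C

T = 28.6 °C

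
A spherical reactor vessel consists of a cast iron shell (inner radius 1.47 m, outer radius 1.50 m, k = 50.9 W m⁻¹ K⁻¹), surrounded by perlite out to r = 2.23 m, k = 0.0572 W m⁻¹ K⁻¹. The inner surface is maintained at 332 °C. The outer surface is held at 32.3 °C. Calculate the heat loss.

Series thermal resistances, inner to outer:
  R_cast iron = (1/1.47 − 1/1.50)/(4πk) = 0.01361/(4π·50.9) = 2.127×10^-5 K/W
  R_perlite = (1/1.50 − 1/2.23)/(4πk) = 0.2182/(4π·0.0572) = 0.3036 K/W
ΣR = 2.127×10^-5 + 0.3036 = 0.3036 K/W
Q = ΔT/ΣR = (332 °C − 32.3 °C)/0.3036 = 987 W

Q = 987 W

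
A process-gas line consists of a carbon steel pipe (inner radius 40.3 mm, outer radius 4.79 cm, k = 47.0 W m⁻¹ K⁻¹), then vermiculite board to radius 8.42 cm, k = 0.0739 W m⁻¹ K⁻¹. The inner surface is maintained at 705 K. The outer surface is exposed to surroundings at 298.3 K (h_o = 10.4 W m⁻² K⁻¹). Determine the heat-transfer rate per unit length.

Resistance network (inner→outer):
  R'_carbon steel = ln(0.0479/0.0403)/(2πk) = 0.1728/(2π·47.0) = 5.850×10^-4 m·K/W
  R'_vermiculite board = ln(0.0842/0.0479)/(2πk) = 0.5641/(2π·0.0739) = 1.215 m·K/W
  R'_conv,out = 1/(2πr h) = 1/(2π·0.0842·10.4) = 0.1818 m·K/W
ΣR = 5.850×10^-4 + 1.215 + 0.1818 = 1.397 m·K/W
Q' = ΔT/ΣR = (705 K − 298.3 K)/1.397 = 291 W/m

Q' = 291 W/m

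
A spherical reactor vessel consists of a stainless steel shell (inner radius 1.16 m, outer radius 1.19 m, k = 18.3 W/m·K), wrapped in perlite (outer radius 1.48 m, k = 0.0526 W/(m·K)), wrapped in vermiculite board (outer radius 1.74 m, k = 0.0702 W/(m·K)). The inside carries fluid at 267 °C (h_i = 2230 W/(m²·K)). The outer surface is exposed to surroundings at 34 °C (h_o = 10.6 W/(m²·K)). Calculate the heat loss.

Q = 636 W

Treat each layer as a resistance in series:
  R_conv,in = 1/(4πr²h) = 1/(4π·1.16²·2230) = 2.652×10^-5 K/W
  R_stainless steel = (1/1.16 − 1/1.19)/(4πk) = 0.02173/(4π·18.3) = 9.451×10^-5 K/W
  R_perlite = (1/1.19 − 1/1.48)/(4πk) = 0.1647/(4π·0.0526) = 0.2491 K/W
  R_vermiculite board = (1/1.48 − 1/1.74)/(4πk) = 0.1010/(4π·0.0702) = 0.1144 K/W
  R_conv,out = 1/(4πr²h) = 1/(4π·1.74²·10.6) = 0.002480 K/W
ΣR = 2.652×10^-5 + 9.451×10^-5 + 0.2491 + 0.1144 + 0.002480 = 0.3661 K/W
Q = ΔT/ΣR = (267 °C − 34 °C)/0.3661 = 636 W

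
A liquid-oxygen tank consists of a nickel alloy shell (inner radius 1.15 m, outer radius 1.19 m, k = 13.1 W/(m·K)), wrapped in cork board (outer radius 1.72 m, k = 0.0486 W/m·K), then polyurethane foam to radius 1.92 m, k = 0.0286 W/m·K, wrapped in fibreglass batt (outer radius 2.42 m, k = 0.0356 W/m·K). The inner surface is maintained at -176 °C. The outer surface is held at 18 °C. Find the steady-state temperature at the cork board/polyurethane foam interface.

T = -77.2 °C

Treat each layer as a resistance in series:
  R_nickel alloy = (1/1.15 − 1/1.19)/(4πk) = 0.02923/(4π·13.1) = 1.776×10^-4 K/W
  R_cork board = (1/1.19 − 1/1.72)/(4πk) = 0.2589/(4π·0.0486) = 0.4240 K/W
  R_polyurethane foam = (1/1.72 − 1/1.92)/(4πk) = 0.06056/(4π·0.0286) = 0.1685 K/W
  R_fibreglass batt = (1/1.92 − 1/2.42)/(4πk) = 0.1076/(4π·0.0356) = 0.2405 K/W
ΣR = 1.776×10^-4 + 0.4240 + 0.1685 + 0.2405 = 0.8332 K/W
Q = ΔT/ΣR = (-176 °C − 18 °C)/0.8332 = -232.8 W
From the inner boundary to the cork board/polyurethane foam interface, ΣR_partial = 0.4242 K/W.
T_interface = T_in − Q·ΣR_partial = -176 °C − (-232.8)(0.4242) = -77.2 °C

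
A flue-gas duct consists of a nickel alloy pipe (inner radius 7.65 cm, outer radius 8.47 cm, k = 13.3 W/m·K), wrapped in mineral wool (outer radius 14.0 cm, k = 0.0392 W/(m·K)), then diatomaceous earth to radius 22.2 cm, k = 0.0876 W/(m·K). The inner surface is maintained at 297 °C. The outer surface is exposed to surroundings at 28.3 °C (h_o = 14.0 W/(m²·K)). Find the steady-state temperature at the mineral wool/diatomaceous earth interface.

T = 110 °C

Treat each layer as a resistance in series:
  R'_nickel alloy = ln(0.0847/0.0765)/(2πk) = 0.1018/(2π·13.3) = 0.001218 m·K/W
  R'_mineral wool = ln(0.140/0.0847)/(2πk) = 0.5025/(2π·0.0392) = 2.040 m·K/W
  R'_diatomaceous earth = ln(0.222/0.140)/(2πk) = 0.4610/(2π·0.0876) = 0.8376 m·K/W
  R'_conv,out = 1/(2πr h) = 1/(2π·0.222·14.0) = 0.05121 m·K/W
ΣR = 0.001218 + 2.040 + 0.8376 + 0.05121 = 2.930 m·K/W
Q' = ΔT/ΣR = (297 °C − 28.3 °C)/2.930 = 91.71 W/m
From the inner boundary to the mineral wool/diatomaceous earth interface, ΣR_partial = 2.041 m·K/W.
T_interface = T_in − Q'·ΣR_partial = 297 °C − (91.71)(2.041) = 110 °C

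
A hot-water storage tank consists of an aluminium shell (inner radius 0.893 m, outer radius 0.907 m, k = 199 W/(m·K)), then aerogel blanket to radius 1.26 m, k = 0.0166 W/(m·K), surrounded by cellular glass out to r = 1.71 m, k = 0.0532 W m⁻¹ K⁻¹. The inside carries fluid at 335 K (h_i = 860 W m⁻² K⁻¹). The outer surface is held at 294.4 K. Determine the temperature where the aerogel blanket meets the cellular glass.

Resistance network (inner→outer):
  R_conv,in = 1/(4πr²h) = 1/(4π·0.893²·860) = 1.160×10^-4 K/W
  R_aluminium = (1/0.893 − 1/0.907)/(4πk) = 0.01728/(4π·199) = 6.912×10^-6 K/W
  R_aerogel blanket = (1/0.907 − 1/1.26)/(4πk) = 0.3089/(4π·0.0166) = 1.481 K/W
  R_cellular glass = (1/1.26 − 1/1.71)/(4πk) = 0.2089/(4π·0.0532) = 0.3124 K/W
ΣR = 1.160×10^-4 + 6.912×10^-6 + 1.481 + 0.3124 = 1.794 K/W
Q = ΔT/ΣR = (335 K − 294.4 K)/1.794 = 22.63 W
From the inner boundary to the aerogel blanket/cellular glass interface, ΣR_partial = 1.481 K/W.
T_interface = T_in − Q·ΣR_partial = 335 K − (22.63)(1.481) = 301.5 K

T = 301.5 K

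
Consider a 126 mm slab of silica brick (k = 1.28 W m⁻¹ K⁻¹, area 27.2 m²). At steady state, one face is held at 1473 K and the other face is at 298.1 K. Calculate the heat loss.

Q = kA·ΔT/L = 1.28 × 27.2 × |1473 K − 298.1 K| / 0.126 = 3.25×10^5 W

Q = 3.25×10^5 W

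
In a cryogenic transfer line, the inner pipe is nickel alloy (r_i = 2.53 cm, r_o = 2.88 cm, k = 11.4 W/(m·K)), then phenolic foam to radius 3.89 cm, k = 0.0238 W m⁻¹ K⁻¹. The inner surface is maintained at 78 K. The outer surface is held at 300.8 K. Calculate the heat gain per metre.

Resistance network (inner→outer):
  R'_nickel alloy = ln(0.0288/0.0253)/(2πk) = 0.1296/(2π·11.4) = 0.001809 m·K/W
  R'_phenolic foam = ln(0.0389/0.0288)/(2πk) = 0.3006/(2π·0.0238) = 2.010 m·K/W
ΣR = 0.001809 + 2.010 = 2.012 m·K/W
Q' = ΔT/ΣR = (78 K − 300.8 K)/2.012 = -111 W/m
(Negative Q' ⇒ heat flows inward; heat gain = 111 W/m.)

Q' = 111 W/m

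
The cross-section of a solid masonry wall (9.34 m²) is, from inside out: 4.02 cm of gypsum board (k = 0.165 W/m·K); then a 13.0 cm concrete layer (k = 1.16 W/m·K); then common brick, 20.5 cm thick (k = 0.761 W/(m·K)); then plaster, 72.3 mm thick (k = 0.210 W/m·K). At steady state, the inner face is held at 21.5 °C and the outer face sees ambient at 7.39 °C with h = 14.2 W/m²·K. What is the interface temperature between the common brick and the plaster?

T = 13.0 °C

Resistance network (inner→outer):
  R_gypsum board = L/(kA) = 0.0402/(0.165·9.34) = 0.02609 K/W
  R_concrete = L/(kA) = 0.130/(1.16·9.34) = 0.01200 K/W
  R_common brick = L/(kA) = 0.205/(0.761·9.34) = 0.02884 K/W
  R_plaster = L/(kA) = 0.0723/(0.210·9.34) = 0.03686 K/W
  R_conv,out = 1/(hA) = 1/(14.2·9.34) = 0.007540 K/W
ΣR = 0.02609 + 0.01200 + 0.02884 + 0.03686 + 0.007540 = 0.1113 K/W
Q = ΔT/ΣR = (21.5 °C − 7.39 °C)/0.1113 = 126.8 W
From the inner boundary to the common brick/plaster interface, ΣR_partial = 0.06693 K/W.
T_interface = T_in − Q·ΣR_partial = 21.5 °C − (126.8)(0.06693) = 13.0 °C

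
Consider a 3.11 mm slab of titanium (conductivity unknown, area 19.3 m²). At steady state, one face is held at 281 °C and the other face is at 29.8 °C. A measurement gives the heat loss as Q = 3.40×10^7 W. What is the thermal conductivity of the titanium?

ΣR = ΔT/Q = |281 − 29.8|/3.40×10^7 = 7.388×10^-6 K/W
L/(kA) = 7.388×10^-6 ⇒ k = 0.00311/(7.388×10^-6·19.3) = 21.8 W/m·K

k = 21.8 W/m·K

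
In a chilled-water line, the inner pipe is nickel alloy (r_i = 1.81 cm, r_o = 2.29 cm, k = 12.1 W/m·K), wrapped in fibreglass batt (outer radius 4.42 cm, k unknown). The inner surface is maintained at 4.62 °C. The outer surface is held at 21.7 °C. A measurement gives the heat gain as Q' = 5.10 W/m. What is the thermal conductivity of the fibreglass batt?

k = 0.0313 W/m·K

ΣR = ΔT/Q' = |4.62 − 21.7|/5.10 = 3.349 m·K/W
Known resistances:
  R'_nickel alloy = ln(0.0229/0.0181)/(2πk) = 0.2352/(2π·12.1) = 0.003094 m·K/W
R_fibreglass batt = ΣR − ΣR_known = 3.349 − 0.003094 = 3.346 m·K/W
ln(r₂/r₁)/(2πk) = 3.346 ⇒ k = 0.6576/(2π·3.346) = 0.0313 W/m·K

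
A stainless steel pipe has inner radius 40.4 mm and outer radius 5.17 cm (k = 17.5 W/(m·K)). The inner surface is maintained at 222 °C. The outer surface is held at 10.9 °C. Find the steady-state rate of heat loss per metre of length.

Q' = 94.1 kW/m

Q' = 2πk·ΔT/ln(r₂/r₁) = 2π × 17.5 × 211.1 / ln(0.0517/0.0404) = 94100 W/m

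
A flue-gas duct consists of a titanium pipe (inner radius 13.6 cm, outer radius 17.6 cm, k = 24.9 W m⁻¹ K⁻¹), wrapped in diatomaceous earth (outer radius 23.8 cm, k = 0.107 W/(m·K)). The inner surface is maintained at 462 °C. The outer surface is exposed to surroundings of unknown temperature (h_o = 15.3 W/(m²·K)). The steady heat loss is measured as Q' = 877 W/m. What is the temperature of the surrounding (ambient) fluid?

T_out = 28.6 °C

Sum the resistances:
  R'_titanium = ln(0.176/0.136)/(2πk) = 0.2578/(2π·24.9) = 0.001648 m·K/W
  R'_diatomaceous earth = ln(0.238/0.176)/(2πk) = 0.3018/(2π·0.107) = 0.4489 m·K/W
  R'_conv,out = 1/(2πr h) = 1/(2π·0.238·15.3) = 0.04371 m·K/W
ΣR = 0.4942 m·K/W
ΔT = Q'·ΣR = 877 × 0.4942 = 433.4 K
Heat flows outward, so T_out = T_in − ΔT = 462 − 433.4 = 28.6 °C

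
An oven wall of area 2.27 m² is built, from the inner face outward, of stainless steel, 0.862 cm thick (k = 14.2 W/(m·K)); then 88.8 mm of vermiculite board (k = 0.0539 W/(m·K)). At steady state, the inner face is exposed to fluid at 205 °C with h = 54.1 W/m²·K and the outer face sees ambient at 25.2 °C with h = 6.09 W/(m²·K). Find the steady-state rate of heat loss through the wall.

Q = 223 W

Treat each layer as a resistance in series:
  R_conv,in = 1/(hA) = 1/(54.1·2.27) = 0.008143 K/W
  R_stainless steel = L/(kA) = 0.00862/(14.2·2.27) = 2.674×10^-4 K/W
  R_vermiculite board = L/(kA) = 0.0888/(0.0539·2.27) = 0.7258 K/W
  R_conv,out = 1/(hA) = 1/(6.09·2.27) = 0.07234 K/W
ΣR = 0.008143 + 2.674×10^-4 + 0.7258 + 0.07234 = 0.8066 K/W
Q = ΔT/ΣR = (205 °C − 25.2 °C)/0.8066 = 223 W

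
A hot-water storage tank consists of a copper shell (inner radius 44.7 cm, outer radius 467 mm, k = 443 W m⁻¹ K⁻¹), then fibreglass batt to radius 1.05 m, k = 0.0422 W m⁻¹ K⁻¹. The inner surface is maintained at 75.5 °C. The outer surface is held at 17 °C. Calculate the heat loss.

Treat each layer as a resistance in series:
  R_copper = (1/0.447 − 1/0.467)/(4πk) = 0.09581/(4π·443) = 1.721×10^-5 K/W
  R_fibreglass batt = (1/0.467 − 1/1.05)/(4πk) = 1.189/(4π·0.0422) = 2.242 K/W
ΣR = 1.721×10^-5 + 2.242 = 2.242 K/W
Q = ΔT/ΣR = (75.5 °C − 17 °C)/2.242 = 26.1 W

Q = 26.1 W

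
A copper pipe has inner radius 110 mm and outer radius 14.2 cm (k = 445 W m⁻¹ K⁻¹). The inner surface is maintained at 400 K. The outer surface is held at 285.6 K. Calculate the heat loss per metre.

Q' = 1.25×10^6 W/m

Q' = 2πk·ΔT/ln(r₂/r₁) = 2π × 445 × 114.4 / ln(0.142/0.110) = 1.25×10^6 W/m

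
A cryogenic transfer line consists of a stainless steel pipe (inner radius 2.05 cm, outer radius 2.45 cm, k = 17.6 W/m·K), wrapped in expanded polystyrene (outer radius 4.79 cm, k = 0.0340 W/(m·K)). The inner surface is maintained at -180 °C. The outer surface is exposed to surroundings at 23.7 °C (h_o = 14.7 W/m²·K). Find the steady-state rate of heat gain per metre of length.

Q' = 60.5 W/m

Treat each layer as a resistance in series:
  R'_stainless steel = ln(0.0245/0.0205)/(2πk) = 0.1782/(2π·17.6) = 0.001612 m·K/W
  R'_expanded polystyrene = ln(0.0479/0.0245)/(2πk) = 0.6704/(2π·0.0340) = 3.138 m·K/W
  R'_conv,out = 1/(2πr h) = 1/(2π·0.0479·14.7) = 0.2260 m·K/W
ΣR = 0.001612 + 3.138 + 0.2260 = 3.366 m·K/W
Q' = ΔT/ΣR = (-180 °C − 23.7 °C)/3.366 = -60.5 W/m
(Negative Q' ⇒ heat flows inward; heat gain = 60.5 W/m.)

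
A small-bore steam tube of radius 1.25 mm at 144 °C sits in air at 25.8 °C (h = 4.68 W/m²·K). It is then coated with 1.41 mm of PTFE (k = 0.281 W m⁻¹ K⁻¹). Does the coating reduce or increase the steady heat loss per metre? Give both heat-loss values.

increases: 4.34 → 8.95 W/m

Critical radius for a cylinder: r_cr = k/h = 0.0600 m = 6.00 cm.
Outer radius after coating: r₂ = 0.00125 + 0.00141 = 0.00266 m.
Since r₁ < r_cr and r₂ ≤ r_cr, the coating moves toward the maximum at r_cr — heat loss rises.
Bare: R = 1/(2πr₁h) = 27.21 m·K/W; Q = 118.2/27.21 = 4.34 W/m.
Coated: R = R_cond + R_conv = 13.21 m·K/W; Q = 118.2/13.21 = 8.95 W/m.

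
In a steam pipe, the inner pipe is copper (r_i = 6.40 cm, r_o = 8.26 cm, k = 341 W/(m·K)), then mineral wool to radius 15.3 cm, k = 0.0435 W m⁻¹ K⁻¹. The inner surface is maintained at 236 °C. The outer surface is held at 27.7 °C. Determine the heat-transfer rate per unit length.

Series thermal resistances, inner to outer:
  R'_copper = ln(0.0826/0.0640)/(2πk) = 0.2551/(2π·341) = 1.191×10^-4 m·K/W
  R'_mineral wool = ln(0.153/0.0826)/(2πk) = 0.6164/(2π·0.0435) = 2.255 m·K/W
ΣR = 1.191×10^-4 + 2.255 = 2.255 m·K/W
Q' = ΔT/ΣR = (236 °C − 27.7 °C)/2.255 = 92.4 W/m

Q' = 92.4 W/m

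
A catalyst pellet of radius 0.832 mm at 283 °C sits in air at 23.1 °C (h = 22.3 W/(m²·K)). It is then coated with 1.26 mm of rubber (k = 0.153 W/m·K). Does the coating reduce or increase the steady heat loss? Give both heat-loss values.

Critical radius for a sphere: r_cr = 2k/h = 0.0137 m = 1.37 cm.
Outer radius after coating: r₂ = 8.32×10^-4 + 0.00126 = 0.002092 m.
Since r₁ < r_cr and r₂ ≤ r_cr, the coating moves toward the maximum at r_cr — heat loss rises.
Bare: R = 1/(4πr₁²h) = 5155 K/W; Q = 259.9/5155 = 0.0504 W.
Coated: R = R_cond + R_conv = 1192 K/W; Q = 259.9/1192 = 0.218 W.

increases: 0.0504 → 0.218 W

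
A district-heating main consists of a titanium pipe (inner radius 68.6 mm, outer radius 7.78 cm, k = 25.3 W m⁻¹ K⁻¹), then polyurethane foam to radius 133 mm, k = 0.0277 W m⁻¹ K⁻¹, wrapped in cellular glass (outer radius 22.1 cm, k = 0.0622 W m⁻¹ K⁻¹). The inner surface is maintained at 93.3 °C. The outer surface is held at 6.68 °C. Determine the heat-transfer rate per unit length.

Q' = 19.8 W/m

Treat each layer as a resistance in series:
  R'_titanium = ln(0.0778/0.0686)/(2πk) = 0.1258/(2π·25.3) = 7.917×10^-4 m·K/W
  R'_polyurethane foam = ln(0.133/0.0778)/(2πk) = 0.5362/(2π·0.0277) = 3.081 m·K/W
  R'_cellular glass = ln(0.221/0.133)/(2πk) = 0.5078/(2π·0.0622) = 1.299 m·K/W
ΣR = 7.917×10^-4 + 3.081 + 1.299 = 4.381 m·K/W
Q' = ΔT/ΣR = (93.3 °C − 6.68 °C)/4.381 = 19.8 W/m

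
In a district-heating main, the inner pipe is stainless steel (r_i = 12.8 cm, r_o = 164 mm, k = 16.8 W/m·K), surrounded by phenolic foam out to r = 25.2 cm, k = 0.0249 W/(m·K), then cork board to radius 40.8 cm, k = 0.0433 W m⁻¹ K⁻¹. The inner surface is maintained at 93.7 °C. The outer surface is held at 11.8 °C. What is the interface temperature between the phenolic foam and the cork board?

T = 43.9 °C

Resistance network (inner→outer):
  R'_stainless steel = ln(0.164/0.128)/(2πk) = 0.2478/(2π·16.8) = 0.002348 m·K/W
  R'_phenolic foam = ln(0.252/0.164)/(2πk) = 0.4296/(2π·0.0249) = 2.746 m·K/W
  R'_cork board = ln(0.408/0.252)/(2πk) = 0.4818/(2π·0.0433) = 1.771 m·K/W
ΣR = 0.002348 + 2.746 + 1.771 = 4.519 m·K/W
Q' = ΔT/ΣR = (93.7 °C − 11.8 °C)/4.519 = 18.12 W/m
From the inner boundary to the phenolic foam/cork board interface, ΣR_partial = 2.748 m·K/W.
T_interface = T_in − Q'·ΣR_partial = 93.7 °C − (18.12)(2.748) = 43.9 °C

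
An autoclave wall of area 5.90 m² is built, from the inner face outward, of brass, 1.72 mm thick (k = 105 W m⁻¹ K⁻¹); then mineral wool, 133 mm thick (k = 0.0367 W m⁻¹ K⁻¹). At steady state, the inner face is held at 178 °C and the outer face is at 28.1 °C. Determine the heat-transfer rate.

Q = 244 W

Treat each layer as a resistance in series:
  R_brass = L/(kA) = 0.00172/(105·5.90) = 2.776×10^-6 K/W
  R_mineral wool = L/(kA) = 0.133/(0.0367·5.90) = 0.6142 K/W
ΣR = 2.776×10^-6 + 0.6142 = 0.6142 K/W
Q = ΔT/ΣR = (178 °C − 28.1 °C)/0.6142 = 244 W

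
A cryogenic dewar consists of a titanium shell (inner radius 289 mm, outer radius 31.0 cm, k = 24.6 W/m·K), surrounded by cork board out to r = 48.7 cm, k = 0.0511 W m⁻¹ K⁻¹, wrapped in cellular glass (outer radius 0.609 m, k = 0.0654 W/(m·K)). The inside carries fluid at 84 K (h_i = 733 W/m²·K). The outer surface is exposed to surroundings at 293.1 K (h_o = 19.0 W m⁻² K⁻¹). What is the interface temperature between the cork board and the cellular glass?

T = 247.4 K

Resistance network (inner→outer):
  R_conv,in = 1/(4πr²h) = 1/(4π·0.289²·733) = 0.001300 K/W
  R_titanium = (1/0.289 − 1/0.310)/(4πk) = 0.2344/(4π·24.6) = 7.583×10^-4 K/W
  R_cork board = (1/0.310 − 1/0.487)/(4πk) = 1.172/(4π·0.0511) = 1.826 K/W
  R_cellular glass = (1/0.487 − 1/0.609)/(4πk) = 0.4114/(4π·0.0654) = 0.5005 K/W
  R_conv,out = 1/(4πr²h) = 1/(4π·0.609²·19.0) = 0.01129 K/W
ΣR = 0.001300 + 7.583×10^-4 + 1.826 + 0.5005 + 0.01129 = 2.340 K/W
Q = ΔT/ΣR = (84 K − 293.1 K)/2.340 = -89.36 W
From the inner boundary to the cork board/cellular glass interface, ΣR_partial = 1.828 K/W.
T_interface = T_in − Q·ΣR_partial = 84 K − (-89.36)(1.828) = 247.4 K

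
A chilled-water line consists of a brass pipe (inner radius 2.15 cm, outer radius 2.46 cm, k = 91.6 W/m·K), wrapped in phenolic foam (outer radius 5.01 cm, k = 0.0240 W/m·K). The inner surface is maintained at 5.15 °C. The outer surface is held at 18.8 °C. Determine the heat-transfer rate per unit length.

Series thermal resistances, inner to outer:
  R'_brass = ln(0.0246/0.0215)/(2πk) = 0.1347/(2π·91.6) = 2.340×10^-4 m·K/W
  R'_phenolic foam = ln(0.0501/0.0246)/(2πk) = 0.7113/(2π·0.0240) = 4.717 m·K/W
ΣR = 2.340×10^-4 + 4.717 = 4.717 m·K/W
Q' = ΔT/ΣR = (5.15 °C − 18.8 °C)/4.717 = -2.89 W/m
(Negative Q' ⇒ heat flows inward; heat gain = 2.89 W/m.)

Q' = 2.89 W/m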